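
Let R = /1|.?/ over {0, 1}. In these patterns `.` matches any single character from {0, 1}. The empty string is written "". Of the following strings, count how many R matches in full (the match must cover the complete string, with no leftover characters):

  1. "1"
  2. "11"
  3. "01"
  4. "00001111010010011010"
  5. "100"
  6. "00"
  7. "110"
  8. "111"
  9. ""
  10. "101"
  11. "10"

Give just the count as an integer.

1 → match
2 → no match
3 → no match
4 → no match
5 → no match
6 → no match
7 → no match
8 → no match
9 → match
10 → no match
11 → no match
Total matched: 2

2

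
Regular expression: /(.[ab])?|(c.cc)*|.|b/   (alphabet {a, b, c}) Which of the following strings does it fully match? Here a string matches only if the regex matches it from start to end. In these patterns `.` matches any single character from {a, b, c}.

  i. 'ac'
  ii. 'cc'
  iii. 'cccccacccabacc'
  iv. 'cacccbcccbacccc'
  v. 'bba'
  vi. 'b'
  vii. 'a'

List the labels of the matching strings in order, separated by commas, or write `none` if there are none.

vi, vii

i → no match
ii → no match
iii → no match
iv → no match
v → no match
vi → match
vii → match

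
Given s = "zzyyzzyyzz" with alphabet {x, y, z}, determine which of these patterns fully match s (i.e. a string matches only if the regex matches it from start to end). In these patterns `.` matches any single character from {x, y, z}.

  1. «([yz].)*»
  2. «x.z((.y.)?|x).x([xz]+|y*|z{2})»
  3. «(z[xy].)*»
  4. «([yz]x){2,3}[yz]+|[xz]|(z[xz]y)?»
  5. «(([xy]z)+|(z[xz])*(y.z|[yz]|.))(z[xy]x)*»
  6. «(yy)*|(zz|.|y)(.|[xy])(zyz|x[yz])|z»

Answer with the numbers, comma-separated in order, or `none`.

1 → match
2 → no match — must start with "x"
3 → no match
4 → no match
5 → no match
6 → no match

1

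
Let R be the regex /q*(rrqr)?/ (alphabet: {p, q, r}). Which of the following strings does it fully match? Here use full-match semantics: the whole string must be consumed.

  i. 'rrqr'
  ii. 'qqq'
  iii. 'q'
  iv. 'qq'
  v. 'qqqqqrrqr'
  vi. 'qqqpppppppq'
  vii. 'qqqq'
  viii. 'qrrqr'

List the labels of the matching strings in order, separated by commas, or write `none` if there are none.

i, ii, iii, iv, v, vii, viii

i → match
ii → match
iii → match
iv → match
v → match
vi → no match
vii → match
viii → match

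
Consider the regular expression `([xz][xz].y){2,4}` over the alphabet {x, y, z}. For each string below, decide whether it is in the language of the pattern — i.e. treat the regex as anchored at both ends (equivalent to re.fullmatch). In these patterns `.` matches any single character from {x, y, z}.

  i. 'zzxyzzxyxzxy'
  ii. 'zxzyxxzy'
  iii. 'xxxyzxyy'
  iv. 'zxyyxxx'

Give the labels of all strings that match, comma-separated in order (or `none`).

i, ii, iii

i → match
ii → match
iii → match
iv → no match — must end with 'y'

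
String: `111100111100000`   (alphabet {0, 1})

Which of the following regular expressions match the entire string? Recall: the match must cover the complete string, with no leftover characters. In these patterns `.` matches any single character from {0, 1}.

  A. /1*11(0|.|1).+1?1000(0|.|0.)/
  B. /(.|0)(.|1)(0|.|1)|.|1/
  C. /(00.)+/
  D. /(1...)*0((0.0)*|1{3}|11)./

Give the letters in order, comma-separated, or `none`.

A → match
B → no match
C → no match — must start with `00`
D → no match

A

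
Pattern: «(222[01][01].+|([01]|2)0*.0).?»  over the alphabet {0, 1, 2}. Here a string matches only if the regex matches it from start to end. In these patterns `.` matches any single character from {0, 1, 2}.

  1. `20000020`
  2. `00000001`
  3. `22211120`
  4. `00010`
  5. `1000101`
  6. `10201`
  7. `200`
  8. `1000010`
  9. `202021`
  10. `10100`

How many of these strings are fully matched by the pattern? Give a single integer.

9

1 → match
2 → match
3 → match
4 → match
5 → match
6 → match
7 → match
8 → match
9 → no match
10 → match
Total matched: 9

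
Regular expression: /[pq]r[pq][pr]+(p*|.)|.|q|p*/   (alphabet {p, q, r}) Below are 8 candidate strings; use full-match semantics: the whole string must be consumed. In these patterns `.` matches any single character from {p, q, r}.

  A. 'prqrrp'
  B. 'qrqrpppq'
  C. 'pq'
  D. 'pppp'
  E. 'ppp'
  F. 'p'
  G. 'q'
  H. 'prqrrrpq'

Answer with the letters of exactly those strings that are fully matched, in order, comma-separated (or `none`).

A, B, D, E, F, G, H

A. 'prqrrp' → match
B. 'qrqrpppq' → match
C. 'pq' → no match
D. 'pppp' → match
E. 'ppp' → match
F. 'p' → match
G. 'q' → match
H. 'prqrrrpq' → match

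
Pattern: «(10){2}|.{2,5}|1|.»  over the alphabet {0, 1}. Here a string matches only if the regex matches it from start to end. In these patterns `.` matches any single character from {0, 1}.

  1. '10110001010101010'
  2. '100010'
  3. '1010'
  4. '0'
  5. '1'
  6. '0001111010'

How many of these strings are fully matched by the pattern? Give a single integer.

1 → no match
2 → no match
3 → match
4 → match
5 → match
6 → no match
Total matched: 3

3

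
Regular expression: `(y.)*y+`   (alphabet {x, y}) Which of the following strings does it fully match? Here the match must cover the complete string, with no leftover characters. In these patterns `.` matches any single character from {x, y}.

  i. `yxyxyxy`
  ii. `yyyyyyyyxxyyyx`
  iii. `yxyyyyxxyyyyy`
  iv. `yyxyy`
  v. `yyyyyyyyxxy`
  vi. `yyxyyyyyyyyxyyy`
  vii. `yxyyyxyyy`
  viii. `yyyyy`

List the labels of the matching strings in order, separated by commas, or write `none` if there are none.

i → match
ii → no match — must end with `y`
iii → no match
iv → no match
v → no match
vi → no match
vii → match
viii → match

i, vii, viii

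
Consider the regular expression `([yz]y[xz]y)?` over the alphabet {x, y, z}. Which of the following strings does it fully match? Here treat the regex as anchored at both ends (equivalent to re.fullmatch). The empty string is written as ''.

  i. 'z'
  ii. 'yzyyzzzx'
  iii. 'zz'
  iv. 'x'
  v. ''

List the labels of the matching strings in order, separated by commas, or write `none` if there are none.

v

i. 'z' → no match
ii. 'yzyyzzzx' → no match
iii. 'zz' → no match
iv. 'x' → no match
v. '' → match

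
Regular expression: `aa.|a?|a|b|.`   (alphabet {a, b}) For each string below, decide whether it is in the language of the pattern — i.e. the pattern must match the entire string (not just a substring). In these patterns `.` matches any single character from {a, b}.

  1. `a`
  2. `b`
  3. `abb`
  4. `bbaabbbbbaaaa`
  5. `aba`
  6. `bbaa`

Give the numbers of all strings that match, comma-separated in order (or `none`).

1 → match
2 → match
3 → no match
4 → no match
5 → no match
6 → no match

1, 2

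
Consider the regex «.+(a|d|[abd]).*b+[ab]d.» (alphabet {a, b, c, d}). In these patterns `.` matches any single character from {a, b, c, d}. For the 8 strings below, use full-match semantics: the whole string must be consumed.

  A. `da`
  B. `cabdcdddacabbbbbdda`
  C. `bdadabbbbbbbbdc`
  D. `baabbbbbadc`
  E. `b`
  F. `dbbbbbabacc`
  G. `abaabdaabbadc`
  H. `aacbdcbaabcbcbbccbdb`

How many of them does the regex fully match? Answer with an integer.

3

A → no match
B → no match
C → match
D → match
E → no match
F → no match
G → match
H → no match
Total matched: 3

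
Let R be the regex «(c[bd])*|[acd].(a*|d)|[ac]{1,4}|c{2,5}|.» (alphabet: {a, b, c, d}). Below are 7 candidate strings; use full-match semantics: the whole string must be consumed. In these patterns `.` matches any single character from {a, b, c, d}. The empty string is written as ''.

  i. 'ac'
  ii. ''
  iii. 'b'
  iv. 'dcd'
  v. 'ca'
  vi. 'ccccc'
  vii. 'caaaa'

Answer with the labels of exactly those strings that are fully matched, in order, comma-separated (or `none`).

i, ii, iii, iv, v, vi, vii

i. 'ac' → match
ii. '' → match
iii. 'b' → match
iv. 'dcd' → match
v. 'ca' → match
vi. 'ccccc' → match
vii. 'caaaa' → match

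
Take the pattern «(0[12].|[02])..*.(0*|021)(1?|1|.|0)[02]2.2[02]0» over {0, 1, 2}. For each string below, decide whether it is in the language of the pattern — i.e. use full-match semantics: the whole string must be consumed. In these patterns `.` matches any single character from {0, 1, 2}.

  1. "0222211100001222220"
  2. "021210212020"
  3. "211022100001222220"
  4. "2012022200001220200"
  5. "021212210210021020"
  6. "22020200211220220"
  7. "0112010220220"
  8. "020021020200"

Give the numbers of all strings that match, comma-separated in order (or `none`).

1 → match
2 → no match
3 → match
4 → match
5 → no match
6 → match
7 → match
8 → match

1, 3, 4, 6, 7, 8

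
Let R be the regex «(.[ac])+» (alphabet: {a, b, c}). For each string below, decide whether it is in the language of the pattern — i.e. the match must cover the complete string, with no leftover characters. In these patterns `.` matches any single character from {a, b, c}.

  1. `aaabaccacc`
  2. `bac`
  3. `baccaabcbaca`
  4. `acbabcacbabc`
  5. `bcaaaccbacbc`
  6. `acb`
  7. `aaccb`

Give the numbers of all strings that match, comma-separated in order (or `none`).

1 → no match
2 → no match
3 → match
4 → match
5 → no match
6 → no match
7 → no match

3, 4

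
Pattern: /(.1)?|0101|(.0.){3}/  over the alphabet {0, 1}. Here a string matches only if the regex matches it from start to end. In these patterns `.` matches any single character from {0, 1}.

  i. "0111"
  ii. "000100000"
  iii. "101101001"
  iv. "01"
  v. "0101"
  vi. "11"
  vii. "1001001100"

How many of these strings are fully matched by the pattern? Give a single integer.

5

i. "0111" → no match
ii. "000100000" → match
iii. "101101001" → match
iv. "01" → match
v. "0101" → match
vi. "11" → match
vii. "1001001100" → no match
Total matched: 5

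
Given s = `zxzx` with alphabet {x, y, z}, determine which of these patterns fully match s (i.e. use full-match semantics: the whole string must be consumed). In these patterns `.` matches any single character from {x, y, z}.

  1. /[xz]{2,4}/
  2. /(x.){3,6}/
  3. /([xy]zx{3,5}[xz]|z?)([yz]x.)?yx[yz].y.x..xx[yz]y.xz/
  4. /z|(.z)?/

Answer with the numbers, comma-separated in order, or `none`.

1 → match
2 → no match — must start with `x`
3 → no match — must end with `xz`
4 → no match

1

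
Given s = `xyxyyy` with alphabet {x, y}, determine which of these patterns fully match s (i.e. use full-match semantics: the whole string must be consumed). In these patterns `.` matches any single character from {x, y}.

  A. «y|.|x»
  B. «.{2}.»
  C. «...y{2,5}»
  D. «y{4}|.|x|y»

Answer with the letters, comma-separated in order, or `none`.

A → no match
B → no match
C → match
D → no match

C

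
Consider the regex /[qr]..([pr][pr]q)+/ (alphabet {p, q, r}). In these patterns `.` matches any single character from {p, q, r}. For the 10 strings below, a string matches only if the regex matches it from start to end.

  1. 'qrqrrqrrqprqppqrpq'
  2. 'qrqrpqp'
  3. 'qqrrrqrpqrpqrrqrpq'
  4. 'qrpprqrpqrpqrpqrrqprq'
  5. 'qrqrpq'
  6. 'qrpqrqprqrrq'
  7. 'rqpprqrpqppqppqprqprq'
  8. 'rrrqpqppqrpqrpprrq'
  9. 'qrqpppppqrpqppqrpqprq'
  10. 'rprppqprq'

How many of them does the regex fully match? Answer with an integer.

1 → match
2. 'qrqrpqp' → no match — must end with 'q'
3 → match
4 → match
5. 'qrqrpq' → match
6. 'qrpqrqprqrrq' → no match
7 → match
8 → no match
9 → no match
10. 'rprppqprq' → match
Total matched: 6

6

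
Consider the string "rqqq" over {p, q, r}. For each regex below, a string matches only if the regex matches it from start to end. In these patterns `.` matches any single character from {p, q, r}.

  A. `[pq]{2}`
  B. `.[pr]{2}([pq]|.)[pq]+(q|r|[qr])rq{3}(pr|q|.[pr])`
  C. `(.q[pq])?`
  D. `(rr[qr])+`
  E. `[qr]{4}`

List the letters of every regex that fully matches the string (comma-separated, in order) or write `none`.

E

A → no match
B → no match
C → no match
D → no match — must start with "rr"
E → match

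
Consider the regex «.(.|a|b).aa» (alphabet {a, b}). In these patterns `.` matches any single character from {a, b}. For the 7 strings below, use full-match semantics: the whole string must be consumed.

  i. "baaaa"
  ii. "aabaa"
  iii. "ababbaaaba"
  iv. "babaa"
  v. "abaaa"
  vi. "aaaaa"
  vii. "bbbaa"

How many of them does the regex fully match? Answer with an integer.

6

i. "baaaa" → match
ii. "aabaa" → match
iii. "ababbaaaba" → no match — must end with "aa"
iv. "babaa" → match
v. "abaaa" → match
vi. "aaaaa" → match
vii. "bbbaa" → match
Total matched: 6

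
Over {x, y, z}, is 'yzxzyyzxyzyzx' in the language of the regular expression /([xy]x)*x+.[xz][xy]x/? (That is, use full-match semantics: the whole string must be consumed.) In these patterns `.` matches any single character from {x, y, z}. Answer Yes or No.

No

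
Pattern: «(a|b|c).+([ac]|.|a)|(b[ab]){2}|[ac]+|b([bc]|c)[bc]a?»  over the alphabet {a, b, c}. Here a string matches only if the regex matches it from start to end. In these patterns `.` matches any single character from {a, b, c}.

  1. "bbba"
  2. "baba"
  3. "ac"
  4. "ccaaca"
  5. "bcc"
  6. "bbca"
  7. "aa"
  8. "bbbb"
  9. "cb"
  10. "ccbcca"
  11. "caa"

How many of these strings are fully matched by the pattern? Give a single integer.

10

1 → match
2 → match
3 → match
4 → match
5 → match
6 → match
7 → match
8 → match
9 → no match
10 → match
11 → match
Total matched: 10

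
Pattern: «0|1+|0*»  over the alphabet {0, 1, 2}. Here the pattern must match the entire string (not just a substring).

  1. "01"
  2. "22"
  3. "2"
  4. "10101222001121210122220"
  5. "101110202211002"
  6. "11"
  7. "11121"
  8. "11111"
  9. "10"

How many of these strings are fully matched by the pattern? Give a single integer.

1 → no match
2 → no match
3 → no match
4 → no match
5 → no match
6 → match
7 → no match
8 → match
9 → no match
Total matched: 2

2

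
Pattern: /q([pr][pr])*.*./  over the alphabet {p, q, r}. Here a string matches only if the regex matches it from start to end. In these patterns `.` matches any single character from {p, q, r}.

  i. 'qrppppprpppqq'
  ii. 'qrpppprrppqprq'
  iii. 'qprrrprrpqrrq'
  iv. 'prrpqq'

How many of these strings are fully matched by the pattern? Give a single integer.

3

i → match
ii → match
iii → match
iv → no match — must start with 'q'
Total matched: 3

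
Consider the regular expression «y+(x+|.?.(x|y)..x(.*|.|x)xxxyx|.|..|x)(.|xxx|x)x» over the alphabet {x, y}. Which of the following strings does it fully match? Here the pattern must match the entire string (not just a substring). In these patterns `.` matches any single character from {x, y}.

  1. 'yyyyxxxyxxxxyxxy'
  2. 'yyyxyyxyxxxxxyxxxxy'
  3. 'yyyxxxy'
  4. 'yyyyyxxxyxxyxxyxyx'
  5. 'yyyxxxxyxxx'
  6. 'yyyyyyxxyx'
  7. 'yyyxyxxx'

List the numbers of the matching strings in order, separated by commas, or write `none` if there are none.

1 → no match — must end with 'x'
2 → no match — must end with 'x'
3 → no match — must end with 'x'
4 → no match
5 → no match
6 → match
7 → no match

6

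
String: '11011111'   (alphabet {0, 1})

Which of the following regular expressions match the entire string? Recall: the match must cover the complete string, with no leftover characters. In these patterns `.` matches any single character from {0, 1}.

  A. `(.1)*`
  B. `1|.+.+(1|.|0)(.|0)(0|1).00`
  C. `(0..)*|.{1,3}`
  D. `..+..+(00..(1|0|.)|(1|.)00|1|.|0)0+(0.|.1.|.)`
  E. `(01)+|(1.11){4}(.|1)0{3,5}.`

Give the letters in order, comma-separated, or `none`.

A

A → match
B → no match
C → no match
D → no match
E → no match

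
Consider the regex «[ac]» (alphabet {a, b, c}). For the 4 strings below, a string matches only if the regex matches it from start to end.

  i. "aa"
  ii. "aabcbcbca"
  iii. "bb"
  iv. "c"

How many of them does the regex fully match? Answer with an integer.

i → no match
ii → no match
iii → no match
iv → match
Total matched: 1

1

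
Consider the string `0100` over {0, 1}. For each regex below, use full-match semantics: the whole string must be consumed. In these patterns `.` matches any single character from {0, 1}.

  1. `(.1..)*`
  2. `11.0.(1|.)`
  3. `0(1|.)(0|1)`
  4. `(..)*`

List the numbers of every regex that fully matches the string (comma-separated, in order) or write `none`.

1, 4

1 → match
2 → no match — must start with `11`
3 → no match
4 → match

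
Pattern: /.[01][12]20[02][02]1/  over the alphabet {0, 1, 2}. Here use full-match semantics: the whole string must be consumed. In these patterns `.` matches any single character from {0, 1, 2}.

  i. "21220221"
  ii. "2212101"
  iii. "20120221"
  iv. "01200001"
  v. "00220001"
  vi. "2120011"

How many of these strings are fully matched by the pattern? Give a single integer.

i → match
ii → no match
iii → match
iv → no match
v → match
vi → no match
Total matched: 3

3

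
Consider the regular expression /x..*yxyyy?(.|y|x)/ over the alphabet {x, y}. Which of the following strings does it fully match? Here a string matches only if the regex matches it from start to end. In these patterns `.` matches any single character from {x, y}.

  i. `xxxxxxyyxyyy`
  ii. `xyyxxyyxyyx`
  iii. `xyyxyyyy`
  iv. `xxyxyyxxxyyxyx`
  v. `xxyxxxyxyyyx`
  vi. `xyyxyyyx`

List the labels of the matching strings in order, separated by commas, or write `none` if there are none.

i → match
ii → match
iii → match
iv → no match
v → match
vi → match

i, ii, iii, v, vi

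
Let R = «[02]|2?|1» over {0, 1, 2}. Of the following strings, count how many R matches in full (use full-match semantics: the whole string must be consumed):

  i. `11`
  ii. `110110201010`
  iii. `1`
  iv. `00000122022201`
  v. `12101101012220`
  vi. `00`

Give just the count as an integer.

1

i → no match
ii → no match
iii → match
iv → no match
v → no match
vi → no match
Total matched: 1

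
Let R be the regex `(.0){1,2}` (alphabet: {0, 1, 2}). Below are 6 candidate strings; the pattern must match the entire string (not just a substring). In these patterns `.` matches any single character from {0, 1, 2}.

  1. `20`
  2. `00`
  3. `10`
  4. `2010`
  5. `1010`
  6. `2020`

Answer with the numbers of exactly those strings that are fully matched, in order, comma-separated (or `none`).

1 → match
2 → match
3 → match
4 → match
5 → match
6 → match

1, 2, 3, 4, 5, 6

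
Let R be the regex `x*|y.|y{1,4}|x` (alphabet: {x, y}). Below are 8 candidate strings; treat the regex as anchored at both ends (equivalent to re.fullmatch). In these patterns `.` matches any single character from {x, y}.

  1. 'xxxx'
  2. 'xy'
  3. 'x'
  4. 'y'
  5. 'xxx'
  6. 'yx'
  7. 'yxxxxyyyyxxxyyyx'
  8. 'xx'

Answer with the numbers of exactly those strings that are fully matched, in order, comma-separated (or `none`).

1 → match
2 → no match
3 → match
4 → match
5 → match
6 → match
7 → no match
8 → match

1, 3, 4, 5, 6, 8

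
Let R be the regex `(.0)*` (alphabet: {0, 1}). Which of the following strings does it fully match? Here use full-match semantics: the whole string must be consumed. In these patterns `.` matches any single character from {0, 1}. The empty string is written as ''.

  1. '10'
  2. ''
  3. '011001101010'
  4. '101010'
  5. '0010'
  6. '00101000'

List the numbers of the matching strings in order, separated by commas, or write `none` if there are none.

1, 2, 4, 5, 6

1 → match
2 → match
3 → no match
4 → match
5 → match
6 → match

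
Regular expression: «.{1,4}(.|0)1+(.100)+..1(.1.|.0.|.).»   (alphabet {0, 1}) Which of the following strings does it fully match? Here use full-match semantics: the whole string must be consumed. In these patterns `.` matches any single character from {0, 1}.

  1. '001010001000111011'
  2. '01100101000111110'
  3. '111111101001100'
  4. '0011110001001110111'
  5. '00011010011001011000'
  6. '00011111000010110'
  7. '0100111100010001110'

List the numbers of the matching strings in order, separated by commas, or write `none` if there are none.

1 → match
2 → match
3 → no match
4 → match
5 → match
6 → match
7 → match

1, 2, 4, 5, 6, 7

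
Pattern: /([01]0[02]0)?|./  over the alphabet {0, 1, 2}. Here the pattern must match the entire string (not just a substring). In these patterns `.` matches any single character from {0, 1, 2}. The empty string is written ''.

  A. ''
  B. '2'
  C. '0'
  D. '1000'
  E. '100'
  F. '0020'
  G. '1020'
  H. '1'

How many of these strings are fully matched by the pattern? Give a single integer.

7

A → match
B → match
C → match
D → match
E → no match
F → match
G → match
H → match
Total matched: 7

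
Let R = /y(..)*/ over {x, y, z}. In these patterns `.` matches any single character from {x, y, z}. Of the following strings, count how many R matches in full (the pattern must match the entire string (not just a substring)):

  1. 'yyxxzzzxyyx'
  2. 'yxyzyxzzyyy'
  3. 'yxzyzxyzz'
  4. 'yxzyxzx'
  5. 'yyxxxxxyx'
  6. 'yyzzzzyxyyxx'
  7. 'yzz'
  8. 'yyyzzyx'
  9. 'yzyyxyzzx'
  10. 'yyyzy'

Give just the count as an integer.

1 → match
2 → match
3 → match
4 → match
5 → match
6 → no match
7 → match
8 → match
9 → match
10 → match
Total matched: 9

9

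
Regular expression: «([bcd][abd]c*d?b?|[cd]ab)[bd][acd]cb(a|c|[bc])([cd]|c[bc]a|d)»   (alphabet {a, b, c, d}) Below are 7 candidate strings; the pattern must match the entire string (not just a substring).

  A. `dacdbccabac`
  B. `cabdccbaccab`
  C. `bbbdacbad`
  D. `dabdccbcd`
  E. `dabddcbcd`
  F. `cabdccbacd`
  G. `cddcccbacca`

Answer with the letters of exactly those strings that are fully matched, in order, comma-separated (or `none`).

A. `dacdbccabac` → no match
B. `cabdccbaccab` → no match
C. `bbbdacbad` → match
D. `dabdccbcd` → match
E. `dabddcbcd` → match
F. `cabdccbacd` → no match
G. `cddcccbacca` → no match

C, D, E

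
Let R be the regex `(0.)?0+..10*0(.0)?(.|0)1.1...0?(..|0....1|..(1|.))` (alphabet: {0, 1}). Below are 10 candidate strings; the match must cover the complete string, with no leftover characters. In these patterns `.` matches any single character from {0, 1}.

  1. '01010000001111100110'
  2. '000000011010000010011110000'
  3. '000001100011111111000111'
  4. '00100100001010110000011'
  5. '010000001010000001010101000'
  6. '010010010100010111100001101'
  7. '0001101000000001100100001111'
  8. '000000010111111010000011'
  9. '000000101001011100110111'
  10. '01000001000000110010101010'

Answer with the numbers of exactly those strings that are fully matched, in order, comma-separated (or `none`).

1

1 → match
2 → no match
3 → no match
4 → no match
5 → no match
6 → no match
7 → no match
8 → no match
9 → no match
10 → no match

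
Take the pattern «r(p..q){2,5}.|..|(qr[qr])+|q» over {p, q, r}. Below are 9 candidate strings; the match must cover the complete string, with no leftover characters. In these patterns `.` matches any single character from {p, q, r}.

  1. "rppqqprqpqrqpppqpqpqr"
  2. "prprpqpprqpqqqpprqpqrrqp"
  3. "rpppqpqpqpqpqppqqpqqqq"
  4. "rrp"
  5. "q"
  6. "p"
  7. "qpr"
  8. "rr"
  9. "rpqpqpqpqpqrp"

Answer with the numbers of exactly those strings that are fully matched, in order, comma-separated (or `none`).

3, 5, 8

1 → no match
2 → no match
3 → match
4 → no match
5 → match
6 → no match
7 → no match
8 → match
9 → no match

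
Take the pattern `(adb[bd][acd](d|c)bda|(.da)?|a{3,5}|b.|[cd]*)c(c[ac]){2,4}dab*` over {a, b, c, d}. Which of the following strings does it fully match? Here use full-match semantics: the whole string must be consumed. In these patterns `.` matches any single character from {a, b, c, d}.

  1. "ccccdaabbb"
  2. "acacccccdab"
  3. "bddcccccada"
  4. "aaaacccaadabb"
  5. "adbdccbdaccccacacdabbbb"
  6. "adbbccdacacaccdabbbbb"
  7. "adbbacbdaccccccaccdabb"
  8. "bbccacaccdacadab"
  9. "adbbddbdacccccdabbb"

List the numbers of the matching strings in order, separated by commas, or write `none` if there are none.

7, 9

1 → no match
2 → no match
3 → no match
4 → no match
5 → no match
6 → no match
7 → match
8 → no match
9 → match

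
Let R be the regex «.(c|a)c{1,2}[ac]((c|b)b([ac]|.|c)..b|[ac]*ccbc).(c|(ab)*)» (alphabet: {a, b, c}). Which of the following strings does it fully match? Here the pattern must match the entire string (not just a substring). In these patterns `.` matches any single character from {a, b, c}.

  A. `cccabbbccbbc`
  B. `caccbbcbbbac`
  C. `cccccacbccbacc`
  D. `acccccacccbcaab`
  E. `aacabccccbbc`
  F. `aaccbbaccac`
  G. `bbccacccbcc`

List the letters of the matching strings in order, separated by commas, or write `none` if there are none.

A. `cccabbbccbbc` → match
B. `caccbbcbbbac` → match
C → no match
D → match
E. `aacabccccbbc` → no match
F. `aaccbbaccac` → no match
G. `bbccacccbcc` → no match

A, B, D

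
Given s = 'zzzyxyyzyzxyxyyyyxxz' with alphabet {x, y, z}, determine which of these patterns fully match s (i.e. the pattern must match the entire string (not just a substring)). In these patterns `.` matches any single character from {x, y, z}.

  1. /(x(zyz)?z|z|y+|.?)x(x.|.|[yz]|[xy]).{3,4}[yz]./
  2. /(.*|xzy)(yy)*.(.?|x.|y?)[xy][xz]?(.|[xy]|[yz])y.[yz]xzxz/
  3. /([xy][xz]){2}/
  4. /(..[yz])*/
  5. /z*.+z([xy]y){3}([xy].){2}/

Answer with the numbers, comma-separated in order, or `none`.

5

1 → no match
2 → no match — must end with 'xzxz'
3 → no match
4 → no match
5 → match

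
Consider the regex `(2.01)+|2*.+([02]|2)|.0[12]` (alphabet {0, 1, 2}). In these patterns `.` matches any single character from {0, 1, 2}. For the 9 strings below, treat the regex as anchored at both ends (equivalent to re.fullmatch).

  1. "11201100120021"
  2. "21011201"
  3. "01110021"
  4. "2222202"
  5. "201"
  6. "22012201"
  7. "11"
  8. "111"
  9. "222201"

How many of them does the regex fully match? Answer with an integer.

3

1 → no match
2 → no match
3 → no match
4 → match
5 → match
6 → match
7 → no match
8 → no match
9 → no match
Total matched: 3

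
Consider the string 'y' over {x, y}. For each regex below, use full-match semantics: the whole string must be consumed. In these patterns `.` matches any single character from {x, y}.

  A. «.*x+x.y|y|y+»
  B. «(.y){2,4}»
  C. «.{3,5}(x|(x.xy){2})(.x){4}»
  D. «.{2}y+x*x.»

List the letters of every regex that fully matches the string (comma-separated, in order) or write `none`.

A → match
B → no match
C → no match — must end with 'x'
D → no match

A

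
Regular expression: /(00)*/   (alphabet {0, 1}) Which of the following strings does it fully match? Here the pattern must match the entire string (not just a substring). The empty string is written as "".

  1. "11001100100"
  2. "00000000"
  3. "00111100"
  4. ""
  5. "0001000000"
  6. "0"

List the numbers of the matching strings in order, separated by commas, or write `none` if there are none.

2, 4

1. "11001100100" → no match
2. "00000000" → match
3. "00111100" → no match
4. "" → match
5. "0001000000" → no match
6. "0" → no match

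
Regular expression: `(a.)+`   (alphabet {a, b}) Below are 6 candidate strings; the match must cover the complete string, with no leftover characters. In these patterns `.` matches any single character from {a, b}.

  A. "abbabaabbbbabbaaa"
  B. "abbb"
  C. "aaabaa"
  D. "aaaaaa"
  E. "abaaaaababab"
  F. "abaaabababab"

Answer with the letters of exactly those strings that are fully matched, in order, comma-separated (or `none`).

A → no match
B. "abbb" → no match
C. "aaabaa" → match
D. "aaaaaa" → match
E. "abaaaaababab" → match
F. "abaaabababab" → match

C, D, E, F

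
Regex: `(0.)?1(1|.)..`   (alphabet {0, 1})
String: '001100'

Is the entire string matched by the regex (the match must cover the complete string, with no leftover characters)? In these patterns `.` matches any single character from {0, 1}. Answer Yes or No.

Yes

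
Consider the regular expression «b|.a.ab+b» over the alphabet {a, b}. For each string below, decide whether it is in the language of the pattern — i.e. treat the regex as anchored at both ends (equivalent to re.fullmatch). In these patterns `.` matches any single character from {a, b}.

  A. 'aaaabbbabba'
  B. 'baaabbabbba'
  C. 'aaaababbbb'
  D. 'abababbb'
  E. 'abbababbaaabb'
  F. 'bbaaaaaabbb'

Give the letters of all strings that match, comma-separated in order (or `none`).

none

A → no match
B → no match
C → no match
D → no match
E → no match
F → no match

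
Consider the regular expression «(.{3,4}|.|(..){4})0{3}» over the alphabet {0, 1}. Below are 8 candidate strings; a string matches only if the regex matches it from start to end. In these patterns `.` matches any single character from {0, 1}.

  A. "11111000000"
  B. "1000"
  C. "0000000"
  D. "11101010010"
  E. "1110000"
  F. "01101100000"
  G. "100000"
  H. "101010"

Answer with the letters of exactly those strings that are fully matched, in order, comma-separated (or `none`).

A, B, C, E, F, G

A → match
B → match
C → match
D → no match
E → match
F → match
G → match
H → no match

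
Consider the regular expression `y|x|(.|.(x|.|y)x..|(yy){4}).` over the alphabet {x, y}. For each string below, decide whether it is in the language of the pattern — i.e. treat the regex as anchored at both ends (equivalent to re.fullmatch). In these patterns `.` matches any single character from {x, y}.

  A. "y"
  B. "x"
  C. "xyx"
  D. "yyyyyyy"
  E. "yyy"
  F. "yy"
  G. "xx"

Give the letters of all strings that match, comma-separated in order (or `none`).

A. "y" → match
B. "x" → match
C. "xyx" → no match
D. "yyyyyyy" → no match
E. "yyy" → no match
F. "yy" → match
G. "xx" → match

A, B, F, G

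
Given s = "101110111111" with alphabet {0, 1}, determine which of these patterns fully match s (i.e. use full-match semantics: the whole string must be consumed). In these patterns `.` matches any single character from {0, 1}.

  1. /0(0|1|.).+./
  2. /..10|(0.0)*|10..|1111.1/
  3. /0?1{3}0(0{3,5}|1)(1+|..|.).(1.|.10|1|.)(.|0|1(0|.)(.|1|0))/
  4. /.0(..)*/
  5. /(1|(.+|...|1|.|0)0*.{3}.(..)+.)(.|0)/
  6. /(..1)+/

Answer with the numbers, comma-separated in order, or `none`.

4, 5

1 → no match — must start with "0"
2 → no match
3 → no match
4 → match
5 → match
6 → no match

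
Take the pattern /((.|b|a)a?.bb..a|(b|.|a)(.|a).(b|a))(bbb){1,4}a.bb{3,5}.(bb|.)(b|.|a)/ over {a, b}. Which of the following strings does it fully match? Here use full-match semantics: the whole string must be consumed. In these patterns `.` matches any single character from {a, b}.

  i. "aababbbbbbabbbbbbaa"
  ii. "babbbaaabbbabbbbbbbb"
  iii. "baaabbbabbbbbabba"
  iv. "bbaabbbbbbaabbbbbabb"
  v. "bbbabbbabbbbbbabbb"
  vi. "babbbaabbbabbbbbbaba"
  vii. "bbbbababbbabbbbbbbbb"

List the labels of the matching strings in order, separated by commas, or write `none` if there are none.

i, ii, iii, iv, v, vi, vii

i → match
ii → match
iii → match
iv → match
v → match
vi → match
vii → match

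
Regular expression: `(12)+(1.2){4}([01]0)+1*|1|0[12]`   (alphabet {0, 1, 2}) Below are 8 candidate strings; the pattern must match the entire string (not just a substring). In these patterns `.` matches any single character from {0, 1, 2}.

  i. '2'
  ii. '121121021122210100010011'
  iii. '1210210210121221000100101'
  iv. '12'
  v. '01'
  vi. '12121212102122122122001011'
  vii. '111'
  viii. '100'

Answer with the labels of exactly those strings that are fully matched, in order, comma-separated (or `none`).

i → no match
ii → no match
iii → no match
iv → no match
v → match
vi → match
vii → no match
viii → no match

v, vi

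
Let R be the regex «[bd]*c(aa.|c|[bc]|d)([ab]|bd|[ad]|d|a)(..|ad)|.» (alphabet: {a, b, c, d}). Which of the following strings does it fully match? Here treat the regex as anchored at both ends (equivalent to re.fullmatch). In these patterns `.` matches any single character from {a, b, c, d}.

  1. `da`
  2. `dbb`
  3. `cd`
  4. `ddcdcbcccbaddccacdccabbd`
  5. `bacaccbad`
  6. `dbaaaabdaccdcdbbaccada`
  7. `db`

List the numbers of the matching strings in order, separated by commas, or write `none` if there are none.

1 → no match
2 → no match
3 → no match
4 → no match
5 → no match
6 → no match
7 → no match

none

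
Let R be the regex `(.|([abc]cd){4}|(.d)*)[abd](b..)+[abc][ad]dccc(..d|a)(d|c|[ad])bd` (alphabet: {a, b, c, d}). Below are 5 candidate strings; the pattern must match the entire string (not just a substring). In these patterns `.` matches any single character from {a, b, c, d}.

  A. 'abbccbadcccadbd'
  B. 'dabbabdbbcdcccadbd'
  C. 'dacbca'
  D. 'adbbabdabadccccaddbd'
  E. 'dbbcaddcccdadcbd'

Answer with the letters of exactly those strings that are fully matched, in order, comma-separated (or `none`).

A → match
B → no match
C → no match — must end with 'bd'
D → match
E → match

A, D, E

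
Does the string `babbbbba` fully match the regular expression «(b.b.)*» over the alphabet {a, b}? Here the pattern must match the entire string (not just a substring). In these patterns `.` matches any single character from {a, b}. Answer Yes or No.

Yes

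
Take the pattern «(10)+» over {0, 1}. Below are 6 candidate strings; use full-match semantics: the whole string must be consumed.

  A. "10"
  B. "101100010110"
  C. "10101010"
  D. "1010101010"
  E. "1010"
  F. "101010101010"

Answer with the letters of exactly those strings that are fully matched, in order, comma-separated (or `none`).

A, C, D, E, F

A → match
B → no match
C → match
D → match
E → match
F → match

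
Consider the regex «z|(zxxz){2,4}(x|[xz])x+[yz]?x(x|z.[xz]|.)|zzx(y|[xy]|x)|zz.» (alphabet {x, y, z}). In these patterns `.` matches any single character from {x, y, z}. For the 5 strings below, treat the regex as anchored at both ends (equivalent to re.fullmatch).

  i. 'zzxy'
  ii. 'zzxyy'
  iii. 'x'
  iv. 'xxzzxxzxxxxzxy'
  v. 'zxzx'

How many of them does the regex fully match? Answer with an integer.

i → match
ii → no match
iii → no match
iv → no match
v → no match
Total matched: 1

1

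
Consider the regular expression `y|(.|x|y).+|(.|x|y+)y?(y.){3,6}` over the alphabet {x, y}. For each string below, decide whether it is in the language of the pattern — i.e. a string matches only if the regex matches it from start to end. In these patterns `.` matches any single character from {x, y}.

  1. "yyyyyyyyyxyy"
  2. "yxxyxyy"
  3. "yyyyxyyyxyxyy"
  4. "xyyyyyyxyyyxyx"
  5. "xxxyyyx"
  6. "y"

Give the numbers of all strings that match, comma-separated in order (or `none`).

1, 2, 3, 4, 5, 6

1 → match
2 → match
3 → match
4 → match
5 → match
6 → match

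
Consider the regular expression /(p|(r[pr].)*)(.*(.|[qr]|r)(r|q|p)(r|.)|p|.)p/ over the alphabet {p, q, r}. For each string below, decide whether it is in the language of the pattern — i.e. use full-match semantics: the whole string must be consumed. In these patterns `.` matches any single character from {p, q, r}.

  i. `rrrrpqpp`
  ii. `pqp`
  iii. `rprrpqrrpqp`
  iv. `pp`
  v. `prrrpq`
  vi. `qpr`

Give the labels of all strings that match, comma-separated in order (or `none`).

i → match
ii → match
iii → match
iv → match
v → no match — must end with `p`
vi → no match — must end with `p`

i, ii, iii, iv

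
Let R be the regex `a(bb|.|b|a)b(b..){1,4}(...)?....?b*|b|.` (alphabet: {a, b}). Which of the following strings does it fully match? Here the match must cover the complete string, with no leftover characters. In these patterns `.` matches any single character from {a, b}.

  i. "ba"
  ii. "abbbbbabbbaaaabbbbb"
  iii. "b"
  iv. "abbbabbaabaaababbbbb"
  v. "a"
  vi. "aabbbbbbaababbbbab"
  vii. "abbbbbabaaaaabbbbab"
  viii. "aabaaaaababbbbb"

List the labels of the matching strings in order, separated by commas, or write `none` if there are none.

i → no match
ii → match
iii → match
iv → match
v → match
vi → no match
vii → no match
viii → no match

ii, iii, iv, v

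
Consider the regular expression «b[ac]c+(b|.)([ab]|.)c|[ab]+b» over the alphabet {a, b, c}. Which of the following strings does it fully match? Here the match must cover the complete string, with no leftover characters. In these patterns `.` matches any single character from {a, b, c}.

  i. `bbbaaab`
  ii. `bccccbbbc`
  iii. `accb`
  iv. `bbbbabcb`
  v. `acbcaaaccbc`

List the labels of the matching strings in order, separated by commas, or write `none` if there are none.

i → match
ii → no match
iii → no match
iv → no match
v → no match

i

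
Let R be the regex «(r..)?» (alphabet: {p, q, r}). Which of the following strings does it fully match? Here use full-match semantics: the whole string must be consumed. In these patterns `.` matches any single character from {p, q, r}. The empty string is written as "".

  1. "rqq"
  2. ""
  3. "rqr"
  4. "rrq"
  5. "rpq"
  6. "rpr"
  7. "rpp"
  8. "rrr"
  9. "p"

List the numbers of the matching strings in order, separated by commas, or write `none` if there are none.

1. "rqq" → match
2. "" → match
3. "rqr" → match
4. "rrq" → match
5. "rpq" → match
6. "rpr" → match
7. "rpp" → match
8. "rrr" → match
9. "p" → no match

1, 2, 3, 4, 5, 6, 7, 8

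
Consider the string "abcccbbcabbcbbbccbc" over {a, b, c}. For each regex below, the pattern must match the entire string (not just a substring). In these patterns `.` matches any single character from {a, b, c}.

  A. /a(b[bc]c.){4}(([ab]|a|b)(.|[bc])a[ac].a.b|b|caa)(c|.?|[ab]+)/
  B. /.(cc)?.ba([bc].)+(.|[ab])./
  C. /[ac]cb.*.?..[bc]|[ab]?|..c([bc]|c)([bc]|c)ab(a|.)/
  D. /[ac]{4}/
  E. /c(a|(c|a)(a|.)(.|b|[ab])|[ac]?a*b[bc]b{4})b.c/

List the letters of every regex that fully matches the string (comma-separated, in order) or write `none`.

A → match
B → no match
C → no match
D → no match
E → no match — must start with "c"

A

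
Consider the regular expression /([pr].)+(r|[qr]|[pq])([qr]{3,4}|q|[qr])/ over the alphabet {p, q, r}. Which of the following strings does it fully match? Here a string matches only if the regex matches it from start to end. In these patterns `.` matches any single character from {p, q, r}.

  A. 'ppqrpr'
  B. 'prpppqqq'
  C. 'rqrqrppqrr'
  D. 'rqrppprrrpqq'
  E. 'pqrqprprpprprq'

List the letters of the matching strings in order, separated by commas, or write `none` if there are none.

B, C, D, E

A → no match
B → match
C → match
D → match
E → match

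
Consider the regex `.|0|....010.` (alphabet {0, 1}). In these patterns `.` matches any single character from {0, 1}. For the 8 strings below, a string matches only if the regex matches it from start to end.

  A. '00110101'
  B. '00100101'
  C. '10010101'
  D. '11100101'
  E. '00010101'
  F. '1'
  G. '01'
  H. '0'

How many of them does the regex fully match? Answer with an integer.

A → match
B → match
C → match
D → match
E → match
F → match
G → no match
H → match
Total matched: 7

7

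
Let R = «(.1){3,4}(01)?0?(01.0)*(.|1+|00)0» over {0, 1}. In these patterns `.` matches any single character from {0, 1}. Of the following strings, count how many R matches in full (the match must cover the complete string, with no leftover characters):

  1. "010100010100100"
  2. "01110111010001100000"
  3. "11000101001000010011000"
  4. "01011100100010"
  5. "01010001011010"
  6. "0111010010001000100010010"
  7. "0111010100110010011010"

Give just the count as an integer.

1

1 → no match
2 → no match
3 → no match
4 → no match
5 → no match
6 → match
7 → no match
Total matched: 1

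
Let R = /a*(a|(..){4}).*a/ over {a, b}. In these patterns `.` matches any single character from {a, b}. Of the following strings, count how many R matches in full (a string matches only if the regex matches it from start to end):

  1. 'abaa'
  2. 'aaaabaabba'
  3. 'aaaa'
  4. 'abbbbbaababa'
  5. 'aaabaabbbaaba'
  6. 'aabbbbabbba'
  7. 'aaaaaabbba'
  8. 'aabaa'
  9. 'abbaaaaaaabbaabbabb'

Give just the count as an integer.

8

1 → match
2 → match
3 → match
4 → match
5 → match
6 → match
7 → match
8 → match
9 → no match — must end with 'a'
Total matched: 8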